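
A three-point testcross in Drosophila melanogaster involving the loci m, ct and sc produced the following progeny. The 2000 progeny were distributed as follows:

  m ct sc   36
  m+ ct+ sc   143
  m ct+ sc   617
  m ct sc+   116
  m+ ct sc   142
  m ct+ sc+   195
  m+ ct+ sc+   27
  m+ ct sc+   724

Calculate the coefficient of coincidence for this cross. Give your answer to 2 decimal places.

The two most frequent reciprocal classes, m ct+ sc and m+ ct sc+, are the parental types, so the F1 was m ct+ sc / m+ ct sc+.
The two rarest classes, m ct sc and m+ ct+ sc+, are the double crossovers. Comparing them with the parentals, only the ct allele has switched, so ct is the middle locus and the order is m – ct – sc.
m–ct: (259 + 63)/2000 = 0.1610; ct–sc: (337 + 63)/2000 = 0.2000.
Expected DCO frequency = 0.1610 × 0.2000 ≈ 0.03220; observed = 63/2000 ≈ 0.03150.
Coefficient of coincidence = 0.03150/0.03220 ≈ 0.98.

0.98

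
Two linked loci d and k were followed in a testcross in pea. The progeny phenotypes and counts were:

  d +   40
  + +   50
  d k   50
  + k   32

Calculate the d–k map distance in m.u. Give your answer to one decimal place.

41.9 m.u.

The two most frequent classes, + + (50) and d k (50), are the parental types, so the F1 was + + / d k.
The recombinant classes are + k and d +: 32 + 40 = 72.
Recombination frequency = 72/172 = 0.4186 ≈ 41.9%, i.e. 41.9 m.u.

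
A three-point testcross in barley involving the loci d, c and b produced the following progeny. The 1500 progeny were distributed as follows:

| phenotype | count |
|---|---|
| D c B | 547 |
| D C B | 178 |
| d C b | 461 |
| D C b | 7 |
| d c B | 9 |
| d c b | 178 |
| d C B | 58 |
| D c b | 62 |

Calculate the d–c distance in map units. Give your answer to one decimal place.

The two most frequent reciprocal classes, D c B and d C b, are the parental types, so the F1 was D c B / d C b.
The two rarest classes, d c B and D C b, are the double crossovers. Comparing them with the parentals, only the d allele has switched, so d is the middle locus and the order is b – d – c.
Crossovers in the d–c interval produce the single-crossover classes D C B and d c b (178 + 178 = 356) plus the double crossovers (16).
RF(d–c) = (356 + 16) / 1500 = 372/1500 = 0.2480 → 24.8 map units.

24.8 map units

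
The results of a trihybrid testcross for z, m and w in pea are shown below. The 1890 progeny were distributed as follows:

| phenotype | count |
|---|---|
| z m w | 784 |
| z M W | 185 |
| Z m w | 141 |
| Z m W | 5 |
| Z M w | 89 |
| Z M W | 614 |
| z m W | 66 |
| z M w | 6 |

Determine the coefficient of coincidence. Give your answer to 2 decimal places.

0.37

The two most frequent reciprocal classes, Z M W and z m w, are the parental types, so the F1 was Z M W / z m w.
The two rarest classes, Z m W and z M w, are the double crossovers. Comparing them with the parentals, only the m allele has switched, so m is the middle locus and the order is w – m – z.
w–m: (155 + 11)/1890 = 0.0878; m–z: (326 + 11)/1890 = 0.1783.
Expected DCO frequency = 0.0878 × 0.1783 ≈ 0.01565; observed = 11/1890 ≈ 0.00582.
Coefficient of coincidence = 0.00582/0.01565 ≈ 0.37.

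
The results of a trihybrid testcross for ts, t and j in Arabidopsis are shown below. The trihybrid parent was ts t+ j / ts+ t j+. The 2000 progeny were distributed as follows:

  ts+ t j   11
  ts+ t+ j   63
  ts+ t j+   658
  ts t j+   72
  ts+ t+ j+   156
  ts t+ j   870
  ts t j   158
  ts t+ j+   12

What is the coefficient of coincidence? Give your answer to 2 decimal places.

0.86

The two rarest classes, ts t+ j+ and ts+ t j, are the double crossovers. Comparing them with the parentals, only the j allele has switched, so j is the middle locus and the order is ts – j – t.
ts–j: (135 + 23)/2000 = 0.0790; j–t: (314 + 23)/2000 = 0.1685.
Expected DCO frequency = 0.0790 × 0.1685 ≈ 0.01331; observed = 23/2000 ≈ 0.01150.
Coefficient of coincidence = 0.01150/0.01331 ≈ 0.86.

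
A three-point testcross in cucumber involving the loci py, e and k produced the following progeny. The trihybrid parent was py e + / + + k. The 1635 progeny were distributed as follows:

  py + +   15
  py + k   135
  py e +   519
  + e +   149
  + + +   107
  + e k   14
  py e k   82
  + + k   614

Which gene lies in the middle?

e

The two rarest classes, py + + and + e k, are the double crossovers. Comparing them with the parentals, only the e allele has switched, so e is the middle locus and the order is k – e – py.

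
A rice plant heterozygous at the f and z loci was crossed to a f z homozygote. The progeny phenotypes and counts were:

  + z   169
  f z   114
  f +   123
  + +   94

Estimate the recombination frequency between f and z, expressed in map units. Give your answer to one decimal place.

The two most frequent classes, + z (169) and f + (123), are the parental types, so the F1 was + z / f +.
The recombinant classes are + + and f z: 94 + 114 = 208.
Recombination frequency = 208/500 = 0.4160 ≈ 41.6%, i.e. 41.6 map units.

41.6 map units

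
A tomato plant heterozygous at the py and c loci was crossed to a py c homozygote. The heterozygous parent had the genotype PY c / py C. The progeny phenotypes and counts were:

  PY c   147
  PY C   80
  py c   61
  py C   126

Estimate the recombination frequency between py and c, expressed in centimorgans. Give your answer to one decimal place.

The recombinant classes are PY C and py c: 80 + 61 = 141.
Recombination frequency = 141/414 = 0.3406 ≈ 34.1%, i.e. 34.1 centimorgans.

34.1 centimorgans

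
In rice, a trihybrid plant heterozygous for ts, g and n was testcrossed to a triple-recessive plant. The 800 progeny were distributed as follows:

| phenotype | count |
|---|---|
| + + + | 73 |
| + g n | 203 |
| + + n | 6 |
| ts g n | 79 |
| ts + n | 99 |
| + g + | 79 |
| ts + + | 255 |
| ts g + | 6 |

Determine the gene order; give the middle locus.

The two most frequent reciprocal classes, + g n and ts + +, are the parental types, so the F1 was + g n / ts + +.
The two rarest classes, + + n and ts g +, are the double crossovers. Comparing them with the parentals, only the g allele has switched, so g is the middle locus and the order is ts – g – n.

g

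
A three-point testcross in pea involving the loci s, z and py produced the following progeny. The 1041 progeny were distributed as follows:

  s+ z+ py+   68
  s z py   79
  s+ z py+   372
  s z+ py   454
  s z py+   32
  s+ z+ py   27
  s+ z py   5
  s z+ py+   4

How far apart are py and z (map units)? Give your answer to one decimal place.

15.0 map units

The two most frequent reciprocal classes, s z+ py and s+ z py+, are the parental types, so the F1 was s z+ py / s+ z py+.
The two rarest classes, s z+ py+ and s+ z py, are the double crossovers. Comparing them with the parentals, only the py allele has switched, so py is the middle locus and the order is s – py – z.
Crossovers in the py–z interval produce the single-crossover classes s z py and s+ z+ py+ (79 + 68 = 147) plus the double crossovers (9).
RF(py–z) = (147 + 9) / 1041 = 156/1041 = 0.1499 → 15.0 map units.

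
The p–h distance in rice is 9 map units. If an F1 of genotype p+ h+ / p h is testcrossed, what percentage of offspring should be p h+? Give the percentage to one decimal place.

A map distance of 9 map units corresponds to a recombination frequency of 0.090.
The F1 is p+ h+ / p h, so p h+ is a recombinant gamete class with expected frequency r/2 = 0.090/2 = 0.0450.
That is 0.0450 = 4.5% of the progeny.

4.5%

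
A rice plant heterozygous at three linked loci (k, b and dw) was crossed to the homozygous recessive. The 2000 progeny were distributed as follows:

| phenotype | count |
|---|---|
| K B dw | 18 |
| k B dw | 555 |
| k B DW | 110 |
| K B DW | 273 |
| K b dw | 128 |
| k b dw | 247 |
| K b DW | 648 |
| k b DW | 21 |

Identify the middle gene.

k

The two most frequent reciprocal classes, K b DW and k B dw, are the parental types, so the F1 was K b DW / k B dw.
The two rarest classes, k b DW and K B dw, are the double crossovers. Comparing them with the parentals, only the k allele has switched, so k is the middle locus and the order is b – k – dw.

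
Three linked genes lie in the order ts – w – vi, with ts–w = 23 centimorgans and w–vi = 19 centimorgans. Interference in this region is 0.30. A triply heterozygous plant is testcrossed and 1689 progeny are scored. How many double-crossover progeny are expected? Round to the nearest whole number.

Map distances give recombination frequencies of 0.230 and 0.190 for the two intervals.
With interference 0.30 (so coincidence = 0.70), expected double-crossover frequency = 0.230 × 0.190 × 0.70 = 0.03059.
Expected number = 0.03059 × 1689 = 51.67 ≈ 52.

52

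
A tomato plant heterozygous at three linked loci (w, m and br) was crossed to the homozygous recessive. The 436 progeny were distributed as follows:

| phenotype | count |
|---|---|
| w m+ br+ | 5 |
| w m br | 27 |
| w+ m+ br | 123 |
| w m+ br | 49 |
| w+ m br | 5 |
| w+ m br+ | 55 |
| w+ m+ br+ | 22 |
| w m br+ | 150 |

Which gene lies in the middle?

m

The two most frequent reciprocal classes, w+ m+ br and w m br+, are the parental types, so the F1 was w+ m+ br / w m br+.
The two rarest classes, w+ m br and w m+ br+, are the double crossovers. Comparing them with the parentals, only the m allele has switched, so m is the middle locus and the order is w – m – br.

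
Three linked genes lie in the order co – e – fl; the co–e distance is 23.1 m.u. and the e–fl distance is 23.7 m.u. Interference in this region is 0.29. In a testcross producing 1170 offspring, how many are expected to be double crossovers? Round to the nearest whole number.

45

Map distances give recombination frequencies of 0.231 and 0.237 for the two intervals.
With interference 0.29 (so coincidence = 0.71), expected double-crossover frequency = 0.231 × 0.237 × 0.71 = 0.03887.
Expected number = 0.03887 × 1170 = 45.48 ≈ 45.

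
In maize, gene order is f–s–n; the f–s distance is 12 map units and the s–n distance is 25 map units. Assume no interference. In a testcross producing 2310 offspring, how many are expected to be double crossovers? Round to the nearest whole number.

69

Map distances give recombination frequencies of 0.120 and 0.250 for the two intervals.
With no interference, expected double-crossover frequency = 0.120 × 0.250 = 0.03000.
Expected number = 0.03000 × 2310 = 69.30 ≈ 69.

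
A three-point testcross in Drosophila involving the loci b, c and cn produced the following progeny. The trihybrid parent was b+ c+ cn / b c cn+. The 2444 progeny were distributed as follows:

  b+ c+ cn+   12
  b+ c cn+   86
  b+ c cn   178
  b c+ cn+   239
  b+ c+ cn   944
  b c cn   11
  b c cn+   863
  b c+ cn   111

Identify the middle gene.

cn

The two rarest classes, b+ c+ cn+ and b c cn, are the double crossovers. Comparing them with the parentals, only the cn allele has switched, so cn is the middle locus and the order is b – cn – c.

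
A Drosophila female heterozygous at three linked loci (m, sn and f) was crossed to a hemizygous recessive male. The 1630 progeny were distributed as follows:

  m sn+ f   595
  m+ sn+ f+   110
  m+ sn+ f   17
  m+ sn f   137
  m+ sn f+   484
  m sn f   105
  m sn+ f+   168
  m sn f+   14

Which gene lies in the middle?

m

The two most frequent reciprocal classes, m+ sn f+ and m sn+ f, are the parental types, so the F1 was m+ sn f+ / m sn+ f.
The two rarest classes, m sn f+ and m+ sn+ f, are the double crossovers. Comparing them with the parentals, only the m allele has switched, so m is the middle locus and the order is sn – m – f.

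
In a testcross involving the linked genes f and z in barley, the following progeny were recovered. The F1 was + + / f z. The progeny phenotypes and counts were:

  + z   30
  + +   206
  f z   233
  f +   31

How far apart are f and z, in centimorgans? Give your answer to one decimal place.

The recombinant classes are + z and f +: 30 + 31 = 61.
Recombination frequency = 61/500 = 0.1220 ≈ 12.2%, i.e. 12.2 centimorgans.

12.2 centimorgans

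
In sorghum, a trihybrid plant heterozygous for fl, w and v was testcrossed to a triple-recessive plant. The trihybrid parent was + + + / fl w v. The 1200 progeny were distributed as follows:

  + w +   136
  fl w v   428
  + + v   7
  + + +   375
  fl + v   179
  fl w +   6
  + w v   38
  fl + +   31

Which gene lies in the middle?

v

The two rarest classes, + + v and fl w +, are the double crossovers. Comparing them with the parentals, only the v allele has switched, so v is the middle locus and the order is w – v – fl.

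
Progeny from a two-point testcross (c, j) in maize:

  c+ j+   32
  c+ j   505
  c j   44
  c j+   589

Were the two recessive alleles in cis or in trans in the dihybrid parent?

trans

The two most frequent classes are c+ j (505) and c j+ (589); these are the parental (non-recombinant) types.
So the F1 carried c+ j on one chromosome and c j+ on the other — the recessive alleles are on opposite chromosomes (trans / repulsion).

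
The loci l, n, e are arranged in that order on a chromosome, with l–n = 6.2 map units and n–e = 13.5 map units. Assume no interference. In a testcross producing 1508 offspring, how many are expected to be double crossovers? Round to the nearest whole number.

Map distances give recombination frequencies of 0.062 and 0.135 for the two intervals.
With no interference, expected double-crossover frequency = 0.062 × 0.135 = 0.00837.
Expected number = 0.00837 × 1508 = 12.62 ≈ 13.

13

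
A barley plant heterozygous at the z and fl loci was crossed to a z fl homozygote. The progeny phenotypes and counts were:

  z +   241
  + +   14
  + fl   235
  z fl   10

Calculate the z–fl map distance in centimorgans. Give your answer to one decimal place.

The two most frequent classes, + fl (235) and z + (241), are the parental types, so the F1 was + fl / z +.
The recombinant classes are + + and z fl: 14 + 10 = 24.
Recombination frequency = 24/500 = 0.0480 ≈ 4.8%, i.e. 4.8 centimorgans.

4.8 centimorgans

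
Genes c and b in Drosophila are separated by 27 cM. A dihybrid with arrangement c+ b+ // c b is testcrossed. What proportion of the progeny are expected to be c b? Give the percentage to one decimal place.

A map distance of 27 cM corresponds to a recombination frequency of 0.270.
The F1 is c+ b+ / c b, so c b is a parental gamete class with expected frequency (1 − r)/2 = 0.730/2 = 0.3650.
That is 0.3650 = 36.5% of the progeny.

36.5%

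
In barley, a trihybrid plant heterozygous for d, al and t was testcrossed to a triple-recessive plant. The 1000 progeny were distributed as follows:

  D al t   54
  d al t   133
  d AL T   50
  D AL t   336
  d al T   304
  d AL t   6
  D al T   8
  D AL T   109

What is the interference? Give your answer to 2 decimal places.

0.54

The two most frequent reciprocal classes, d al T and D AL t, are the parental types, so the F1 was d al T / D AL t.
The two rarest classes, D al T and d AL t, are the double crossovers. Comparing them with the parentals, only the d allele has switched, so d is the middle locus and the order is al – d – t.
al–d: (104 + 14)/1000 = 0.1180; d–t: (242 + 14)/1000 = 0.2560.
Expected DCO frequency = 0.1180 × 0.2560 ≈ 0.03021; observed = 14/1000 ≈ 0.01400.
Coefficient of coincidence = 0.01400/0.03021 ≈ 0.46; interference = 1 − 0.46 = 0.54.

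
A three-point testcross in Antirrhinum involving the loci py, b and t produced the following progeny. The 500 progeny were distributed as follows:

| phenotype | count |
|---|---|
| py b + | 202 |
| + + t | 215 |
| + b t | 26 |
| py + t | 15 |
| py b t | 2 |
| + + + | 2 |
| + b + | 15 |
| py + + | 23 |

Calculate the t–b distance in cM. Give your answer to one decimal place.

The two most frequent reciprocal classes, py b + and + + t, are the parental types, so the F1 was py b + / + + t.
The two rarest classes, py b t and + + +, are the double crossovers. Comparing them with the parentals, only the t allele has switched, so t is the middle locus and the order is py – t – b.
Crossovers in the t–b interval produce the single-crossover classes py + + and + b t (23 + 26 = 49) plus the double crossovers (4).
RF(t–b) = (49 + 4) / 500 = 53/500 = 0.1060 → 10.6 cM.

10.6 cM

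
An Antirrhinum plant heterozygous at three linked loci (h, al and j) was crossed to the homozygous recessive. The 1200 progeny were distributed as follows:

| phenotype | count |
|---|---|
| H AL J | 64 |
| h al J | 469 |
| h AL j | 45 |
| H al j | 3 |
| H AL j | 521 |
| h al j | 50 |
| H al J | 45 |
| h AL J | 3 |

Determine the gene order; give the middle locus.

The two most frequent reciprocal classes, h al J and H AL j, are the parental types, so the F1 was h al J / H AL j.
The two rarest classes, h AL J and H al j, are the double crossovers. Comparing them with the parentals, only the al allele has switched, so al is the middle locus and the order is j – al – h.

al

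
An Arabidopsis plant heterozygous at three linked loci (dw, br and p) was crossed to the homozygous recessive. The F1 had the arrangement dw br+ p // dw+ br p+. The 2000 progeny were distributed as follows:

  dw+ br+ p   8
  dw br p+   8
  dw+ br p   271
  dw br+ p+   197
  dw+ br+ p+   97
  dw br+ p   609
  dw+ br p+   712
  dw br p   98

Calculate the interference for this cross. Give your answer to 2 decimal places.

0.69

The two rarest classes, dw+ br+ p and dw br p+, are the double crossovers. Comparing them with the parentals, only the dw allele has switched, so dw is the middle locus and the order is p – dw – br.
p–dw: (468 + 16)/2000 = 0.2420; dw–br: (195 + 16)/2000 = 0.1055.
Expected DCO frequency = 0.2420 × 0.1055 ≈ 0.02553; observed = 16/2000 ≈ 0.00800.
Coefficient of coincidence = 0.00800/0.02553 ≈ 0.31; interference = 1 − 0.31 = 0.69.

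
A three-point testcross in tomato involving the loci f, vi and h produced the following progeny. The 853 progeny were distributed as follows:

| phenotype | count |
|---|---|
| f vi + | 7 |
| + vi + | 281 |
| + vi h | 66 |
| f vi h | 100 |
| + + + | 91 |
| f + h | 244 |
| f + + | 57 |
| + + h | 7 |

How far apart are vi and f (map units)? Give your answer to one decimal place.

24.0 map units

The two most frequent reciprocal classes, f + h and + vi +, are the parental types, so the F1 was f + h / + vi +.
The two rarest classes, + + h and f vi +, are the double crossovers. Comparing them with the parentals, only the f allele has switched, so f is the middle locus and the order is h – f – vi.
Crossovers in the f–vi interval produce the single-crossover classes f vi h and + + + (100 + 91 = 191) plus the double crossovers (14).
RF(f–vi) = (191 + 14) / 853 = 205/853 = 0.2403 → 24.0 map units.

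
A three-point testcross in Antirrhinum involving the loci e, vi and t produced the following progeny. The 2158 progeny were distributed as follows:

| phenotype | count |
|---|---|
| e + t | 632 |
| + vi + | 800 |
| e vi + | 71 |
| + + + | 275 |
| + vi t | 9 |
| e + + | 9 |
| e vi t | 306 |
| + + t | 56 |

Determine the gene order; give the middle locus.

t

The two most frequent reciprocal classes, e + t and + vi +, are the parental types, so the F1 was e + t / + vi +.
The two rarest classes, e + + and + vi t, are the double crossovers. Comparing them with the parentals, only the t allele has switched, so t is the middle locus and the order is e – t – vi.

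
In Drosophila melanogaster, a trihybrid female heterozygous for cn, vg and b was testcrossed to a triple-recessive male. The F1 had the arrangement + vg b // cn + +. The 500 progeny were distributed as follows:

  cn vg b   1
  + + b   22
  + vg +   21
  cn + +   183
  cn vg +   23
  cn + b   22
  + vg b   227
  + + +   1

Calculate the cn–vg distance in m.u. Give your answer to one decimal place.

The two rarest classes, cn vg b and + + +, are the double crossovers. Comparing them with the parentals, only the cn allele has switched, so cn is the middle locus and the order is vg – cn – b.
Crossovers in the vg–cn interval produce the single-crossover classes + + b and cn vg + (22 + 23 = 45) plus the double crossovers (2).
RF(vg–cn) = (45 + 2) / 500 = 47/500 = 0.0940 → 9.4 m.u.

9.4 m.u.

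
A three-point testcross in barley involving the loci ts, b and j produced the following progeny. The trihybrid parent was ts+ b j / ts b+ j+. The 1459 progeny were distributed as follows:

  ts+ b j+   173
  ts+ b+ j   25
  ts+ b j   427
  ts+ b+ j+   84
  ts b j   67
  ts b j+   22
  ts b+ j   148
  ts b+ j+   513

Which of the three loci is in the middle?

b

The two rarest classes, ts+ b+ j and ts b j+, are the double crossovers. Comparing them with the parentals, only the b allele has switched, so b is the middle locus and the order is ts – b – j.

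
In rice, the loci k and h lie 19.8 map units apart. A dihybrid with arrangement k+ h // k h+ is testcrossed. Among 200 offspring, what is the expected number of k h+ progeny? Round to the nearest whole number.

80

A map distance of 19.8 map units corresponds to a recombination frequency of 0.198.
The F1 is k+ h / k h+, so k h+ is a parental gamete class with expected frequency (1 − r)/2 = 0.802/2 = 0.4010.
Expected number = 0.4010 × 200 = 80.20 ≈ 80.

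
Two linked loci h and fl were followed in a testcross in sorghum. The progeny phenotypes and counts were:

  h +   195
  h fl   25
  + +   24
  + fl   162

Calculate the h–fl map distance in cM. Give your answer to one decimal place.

The two most frequent classes, + fl (162) and h + (195), are the parental types, so the F1 was + fl / h +.
The recombinant classes are + + and h fl: 24 + 25 = 49.
Recombination frequency = 49/406 = 0.1207 ≈ 12.1%, i.e. 12.1 cM.

12.1 cM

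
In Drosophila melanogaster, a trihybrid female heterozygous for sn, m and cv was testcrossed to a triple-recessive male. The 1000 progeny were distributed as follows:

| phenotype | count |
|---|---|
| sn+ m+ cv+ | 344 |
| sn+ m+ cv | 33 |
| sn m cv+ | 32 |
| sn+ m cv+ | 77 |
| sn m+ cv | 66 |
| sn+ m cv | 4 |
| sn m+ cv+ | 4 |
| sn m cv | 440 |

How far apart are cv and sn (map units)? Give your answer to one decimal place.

The two most frequent reciprocal classes, sn+ m+ cv+ and sn m cv, are the parental types, so the F1 was sn+ m+ cv+ / sn m cv.
The two rarest classes, sn m+ cv+ and sn+ m cv, are the double crossovers. Comparing them with the parentals, only the sn allele has switched, so sn is the middle locus and the order is m – sn – cv.
Crossovers in the sn–cv interval produce the single-crossover classes sn+ m+ cv and sn m cv+ (33 + 32 = 65) plus the double crossovers (8).
RF(sn–cv) = (65 + 8) / 1000 = 73/1000 = 0.0730 → 7.3 map units.

7.3 map units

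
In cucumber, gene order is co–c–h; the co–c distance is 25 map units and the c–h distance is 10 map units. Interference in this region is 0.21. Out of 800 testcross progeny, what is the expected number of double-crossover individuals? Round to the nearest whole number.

16

Map distances give recombination frequencies of 0.250 and 0.100 for the two intervals.
With interference 0.21 (so coincidence = 0.79), expected double-crossover frequency = 0.250 × 0.100 × 0.79 = 0.01975.
Expected number = 0.01975 × 800 = 15.80 ≈ 16.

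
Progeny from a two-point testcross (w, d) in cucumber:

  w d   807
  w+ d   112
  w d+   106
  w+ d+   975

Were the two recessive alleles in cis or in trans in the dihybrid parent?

The two most frequent classes are w+ d+ (975) and w d (807); these are the parental (non-recombinant) types.
So the F1 carried w+ d+ on one chromosome and w d on the other — the recessive alleles are on the same chromosome (cis / coupling).

cis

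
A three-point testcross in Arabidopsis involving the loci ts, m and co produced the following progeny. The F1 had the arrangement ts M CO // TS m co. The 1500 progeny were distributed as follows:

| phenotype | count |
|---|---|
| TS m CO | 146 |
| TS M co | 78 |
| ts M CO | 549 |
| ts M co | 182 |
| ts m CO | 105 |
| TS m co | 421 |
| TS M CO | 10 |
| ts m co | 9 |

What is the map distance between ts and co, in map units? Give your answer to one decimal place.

23.1 map units

The two rarest classes, TS M CO and ts m co, are the double crossovers. Comparing them with the parentals, only the ts allele has switched, so ts is the middle locus and the order is m – ts – co.
Crossovers in the ts–co interval produce the single-crossover classes ts M co and TS m CO (182 + 146 = 328) plus the double crossovers (19).
RF(ts–co) = (328 + 19) / 1500 = 347/1500 = 0.2313 → 23.1 map units.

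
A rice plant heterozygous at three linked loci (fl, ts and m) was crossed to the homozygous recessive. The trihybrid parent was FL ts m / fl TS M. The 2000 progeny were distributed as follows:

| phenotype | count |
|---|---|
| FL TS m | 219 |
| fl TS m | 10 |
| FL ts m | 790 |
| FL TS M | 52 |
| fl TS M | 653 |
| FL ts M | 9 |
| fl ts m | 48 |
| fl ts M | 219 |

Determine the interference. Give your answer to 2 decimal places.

0.30

The two rarest classes, FL ts M and fl TS m, are the double crossovers. Comparing them with the parentals, only the m allele has switched, so m is the middle locus and the order is ts – m – fl.
ts–m: (438 + 19)/2000 = 0.2285; m–fl: (100 + 19)/2000 = 0.0595.
Expected DCO frequency = 0.2285 × 0.0595 ≈ 0.01360; observed = 19/2000 ≈ 0.00950.
Coefficient of coincidence = 0.00950/0.01360 ≈ 0.70; interference = 1 − 0.70 = 0.30.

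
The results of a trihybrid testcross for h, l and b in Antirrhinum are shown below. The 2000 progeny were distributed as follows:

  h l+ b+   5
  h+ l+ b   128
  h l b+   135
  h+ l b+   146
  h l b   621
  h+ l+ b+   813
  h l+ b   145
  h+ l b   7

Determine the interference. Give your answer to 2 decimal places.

0.71

The two most frequent reciprocal classes, h l b and h+ l+ b+, are the parental types, so the F1 was h l b / h+ l+ b+.
The two rarest classes, h+ l b and h l+ b+, are the double crossovers. Comparing them with the parentals, only the h allele has switched, so h is the middle locus and the order is b – h – l.
b–h: (263 + 12)/2000 = 0.1375; h–l: (291 + 12)/2000 = 0.1515.
Expected DCO frequency = 0.1375 × 0.1515 ≈ 0.02083; observed = 12/2000 ≈ 0.00600.
Coefficient of coincidence = 0.00600/0.02083 ≈ 0.29; interference = 1 − 0.29 = 0.71.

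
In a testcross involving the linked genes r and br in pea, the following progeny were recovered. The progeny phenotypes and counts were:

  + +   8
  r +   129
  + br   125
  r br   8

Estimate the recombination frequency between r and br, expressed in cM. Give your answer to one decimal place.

The two most frequent classes, + br (125) and r + (129), are the parental types, so the F1 was + br / r +.
The recombinant classes are + + and r br: 8 + 8 = 16.
Recombination frequency = 16/270 = 0.0593 ≈ 5.9%, i.e. 5.9 cM.

5.9 cM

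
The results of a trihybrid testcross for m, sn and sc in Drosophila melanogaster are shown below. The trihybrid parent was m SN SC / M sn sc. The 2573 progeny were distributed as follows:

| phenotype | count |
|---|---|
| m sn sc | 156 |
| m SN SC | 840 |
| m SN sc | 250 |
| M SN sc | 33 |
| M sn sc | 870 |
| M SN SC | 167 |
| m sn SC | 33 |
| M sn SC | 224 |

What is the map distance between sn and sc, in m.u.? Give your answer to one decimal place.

21.0 m.u.

The two rarest classes, m sn SC and M SN sc, are the double crossovers. Comparing them with the parentals, only the sn allele has switched, so sn is the middle locus and the order is sc – sn – m.
Crossovers in the sc–sn interval produce the single-crossover classes m SN sc and M sn SC (250 + 224 = 474) plus the double crossovers (66).
RF(sc–sn) = (474 + 66) / 2573 = 540/2573 = 0.2099 → 21.0 m.u.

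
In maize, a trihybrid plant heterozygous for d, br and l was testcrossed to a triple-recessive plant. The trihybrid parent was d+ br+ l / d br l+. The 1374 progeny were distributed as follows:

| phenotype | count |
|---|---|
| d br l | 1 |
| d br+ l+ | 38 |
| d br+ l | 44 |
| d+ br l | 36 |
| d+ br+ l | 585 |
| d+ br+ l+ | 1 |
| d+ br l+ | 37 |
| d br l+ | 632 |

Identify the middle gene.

The two rarest classes, d+ br+ l+ and d br l, are the double crossovers. Comparing them with the parentals, only the l allele has switched, so l is the middle locus and the order is br – l – d.

l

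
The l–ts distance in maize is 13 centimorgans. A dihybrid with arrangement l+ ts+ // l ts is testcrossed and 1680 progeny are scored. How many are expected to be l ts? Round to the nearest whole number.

731

A map distance of 13 centimorgans corresponds to a recombination frequency of 0.130.
The F1 is l+ ts+ / l ts, so l ts is a parental gamete class with expected frequency (1 − r)/2 = 0.870/2 = 0.4350.
Expected number = 0.4350 × 1680 = 730.80 ≈ 731.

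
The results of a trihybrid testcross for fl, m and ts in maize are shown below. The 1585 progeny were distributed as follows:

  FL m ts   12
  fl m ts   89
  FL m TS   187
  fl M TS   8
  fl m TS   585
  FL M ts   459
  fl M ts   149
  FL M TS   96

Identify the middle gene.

The two most frequent reciprocal classes, FL M ts and fl m TS, are the parental types, so the F1 was FL M ts / fl m TS.
The two rarest classes, FL m ts and fl M TS, are the double crossovers. Comparing them with the parentals, only the m allele has switched, so m is the middle locus and the order is ts – m – fl.

m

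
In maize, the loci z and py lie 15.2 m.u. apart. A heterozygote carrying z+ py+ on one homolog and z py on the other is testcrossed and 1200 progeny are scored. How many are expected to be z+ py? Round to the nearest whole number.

A map distance of 15.2 m.u. corresponds to a recombination frequency of 0.152.
The F1 is z+ py+ / z py, so z+ py is a recombinant gamete class with expected frequency r/2 = 0.152/2 = 0.0760.
Expected number = 0.0760 × 1200 = 91.20 ≈ 91.

91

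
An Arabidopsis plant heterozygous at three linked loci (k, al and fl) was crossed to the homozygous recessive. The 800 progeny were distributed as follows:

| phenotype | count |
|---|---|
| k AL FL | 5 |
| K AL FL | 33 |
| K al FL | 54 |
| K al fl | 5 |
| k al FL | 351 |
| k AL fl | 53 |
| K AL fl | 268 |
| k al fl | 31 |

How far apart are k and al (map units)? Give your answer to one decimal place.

The two most frequent reciprocal classes, k al FL and K AL fl, are the parental types, so the F1 was k al FL / K AL fl.
The two rarest classes, k AL FL and K al fl, are the double crossovers. Comparing them with the parentals, only the al allele has switched, so al is the middle locus and the order is k – al – fl.
Crossovers in the k–al interval produce the single-crossover classes K al FL and k AL fl (54 + 53 = 107) plus the double crossovers (10).
RF(k–al) = (107 + 10) / 800 = 117/800 = 0.1462 → 14.6 map units.

14.6 map units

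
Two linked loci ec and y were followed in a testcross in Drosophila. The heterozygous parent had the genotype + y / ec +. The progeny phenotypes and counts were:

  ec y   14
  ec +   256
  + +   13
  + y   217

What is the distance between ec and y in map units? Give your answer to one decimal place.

5.4 map units

The recombinant classes are + + and ec y: 13 + 14 = 27.
Recombination frequency = 27/500 = 0.0540 ≈ 5.4%, i.e. 5.4 map units.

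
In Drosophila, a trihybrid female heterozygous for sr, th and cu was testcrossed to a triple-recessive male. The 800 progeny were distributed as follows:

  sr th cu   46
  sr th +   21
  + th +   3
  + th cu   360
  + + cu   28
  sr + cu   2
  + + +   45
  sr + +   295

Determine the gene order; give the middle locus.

cu

The two most frequent reciprocal classes, + th cu and sr + +, are the parental types, so the F1 was + th cu / sr + +.
The two rarest classes, + th + and sr + cu, are the double crossovers. Comparing them with the parentals, only the cu allele has switched, so cu is the middle locus and the order is th – cu – sr.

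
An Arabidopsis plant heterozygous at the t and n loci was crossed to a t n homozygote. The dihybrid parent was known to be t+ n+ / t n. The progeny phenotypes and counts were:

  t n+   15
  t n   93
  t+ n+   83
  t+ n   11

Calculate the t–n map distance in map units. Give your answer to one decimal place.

The recombinant classes are t+ n and t n+: 11 + 15 = 26.
Recombination frequency = 26/202 = 0.1287 ≈ 12.9%, i.e. 12.9 map units.

12.9 map units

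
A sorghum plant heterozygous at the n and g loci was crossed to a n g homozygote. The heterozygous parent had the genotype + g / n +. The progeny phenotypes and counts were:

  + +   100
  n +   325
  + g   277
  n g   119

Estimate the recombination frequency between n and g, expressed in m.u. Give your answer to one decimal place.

26.7 m.u.

The recombinant classes are + + and n g: 100 + 119 = 219.
Recombination frequency = 219/821 = 0.2667 ≈ 26.7%, i.e. 26.7 m.u.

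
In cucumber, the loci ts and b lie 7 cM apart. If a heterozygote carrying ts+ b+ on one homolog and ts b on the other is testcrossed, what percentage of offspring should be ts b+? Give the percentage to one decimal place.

A map distance of 7 cM corresponds to a recombination frequency of 0.070.
The F1 is ts+ b+ / ts b, so ts b+ is a recombinant gamete class with expected frequency r/2 = 0.070/2 = 0.0350.
That is 0.0350 = 3.5% of the progeny.

3.5%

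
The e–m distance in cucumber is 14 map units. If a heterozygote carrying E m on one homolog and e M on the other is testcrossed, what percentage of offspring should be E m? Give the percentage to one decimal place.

A map distance of 14 map units corresponds to a recombination frequency of 0.140.
The F1 is E m / e M, so E m is a parental gamete class with expected frequency (1 − r)/2 = 0.860/2 = 0.4300.
That is 0.4300 = 43.0% of the progeny.

43.0%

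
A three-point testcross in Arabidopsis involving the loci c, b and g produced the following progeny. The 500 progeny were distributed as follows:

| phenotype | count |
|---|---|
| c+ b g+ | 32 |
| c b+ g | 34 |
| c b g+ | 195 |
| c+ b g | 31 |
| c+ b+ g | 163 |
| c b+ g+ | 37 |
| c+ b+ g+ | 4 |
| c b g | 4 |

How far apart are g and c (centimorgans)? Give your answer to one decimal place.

The two most frequent reciprocal classes, c+ b+ g and c b g+, are the parental types, so the F1 was c+ b+ g / c b g+.
The two rarest classes, c+ b+ g+ and c b g, are the double crossovers. Comparing them with the parentals, only the g allele has switched, so g is the middle locus and the order is b – g – c.
Crossovers in the g–c interval produce the single-crossover classes c b+ g and c+ b g+ (34 + 32 = 66) plus the double crossovers (8).
RF(g–c) = (66 + 8) / 500 = 74/500 = 0.1480 → 14.8 centimorgans.

14.8 centimorgans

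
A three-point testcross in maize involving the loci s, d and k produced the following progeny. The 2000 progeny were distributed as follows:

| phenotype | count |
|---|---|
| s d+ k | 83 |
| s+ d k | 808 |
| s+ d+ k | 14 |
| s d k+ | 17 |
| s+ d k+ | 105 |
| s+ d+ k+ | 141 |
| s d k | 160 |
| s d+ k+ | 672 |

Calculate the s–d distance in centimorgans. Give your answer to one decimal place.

The two most frequent reciprocal classes, s+ d k and s d+ k+, are the parental types, so the F1 was s+ d k / s d+ k+.
The two rarest classes, s+ d+ k and s d k+, are the double crossovers. Comparing them with the parentals, only the d allele has switched, so d is the middle locus and the order is k – d – s.
Crossovers in the d–s interval produce the single-crossover classes s d k and s+ d+ k+ (160 + 141 = 301) plus the double crossovers (31).
RF(d–s) = (301 + 31) / 2000 = 332/2000 = 0.1660 → 16.6 centimorgans.

16.6 centimorgans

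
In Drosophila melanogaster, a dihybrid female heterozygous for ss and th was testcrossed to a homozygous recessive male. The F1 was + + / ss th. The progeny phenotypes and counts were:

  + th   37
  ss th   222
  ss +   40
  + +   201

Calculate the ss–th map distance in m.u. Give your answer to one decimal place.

The recombinant classes are + th and ss +: 37 + 40 = 77.
Recombination frequency = 77/500 = 0.1540 ≈ 15.4%, i.e. 15.4 m.u.

15.4 m.u.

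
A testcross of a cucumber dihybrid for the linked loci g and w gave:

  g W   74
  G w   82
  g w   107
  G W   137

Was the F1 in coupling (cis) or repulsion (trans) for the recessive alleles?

The two most frequent classes are G W (137) and g w (107); these are the parental (non-recombinant) types.
So the F1 carried G W on one chromosome and g w on the other — the recessive alleles are on the same chromosome (cis / coupling).

cis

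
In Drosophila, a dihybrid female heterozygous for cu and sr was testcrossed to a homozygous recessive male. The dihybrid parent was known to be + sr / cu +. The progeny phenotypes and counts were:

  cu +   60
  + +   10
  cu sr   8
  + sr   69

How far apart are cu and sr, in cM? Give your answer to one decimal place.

12.2 cM

The recombinant classes are + + and cu sr: 10 + 8 = 18.
Recombination frequency = 18/147 = 0.1224 ≈ 12.2%, i.e. 12.2 cM.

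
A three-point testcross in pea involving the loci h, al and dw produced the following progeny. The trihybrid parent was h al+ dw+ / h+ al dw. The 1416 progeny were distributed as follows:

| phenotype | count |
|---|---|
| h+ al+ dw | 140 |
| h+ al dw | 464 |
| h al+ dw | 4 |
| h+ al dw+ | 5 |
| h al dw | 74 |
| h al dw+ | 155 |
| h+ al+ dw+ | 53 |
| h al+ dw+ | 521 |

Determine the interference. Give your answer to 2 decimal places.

The two rarest classes, h al+ dw and h+ al dw+, are the double crossovers. Comparing them with the parentals, only the dw allele has switched, so dw is the middle locus and the order is al – dw – h.
al–dw: (295 + 9)/1416 = 0.2147; dw–h: (127 + 9)/1416 = 0.0960.
Expected DCO frequency = 0.2147 × 0.0960 ≈ 0.02061; observed = 9/1416 ≈ 0.00636.
Coefficient of coincidence = 0.00636/0.02061 ≈ 0.31; interference = 1 − 0.31 = 0.69.

0.69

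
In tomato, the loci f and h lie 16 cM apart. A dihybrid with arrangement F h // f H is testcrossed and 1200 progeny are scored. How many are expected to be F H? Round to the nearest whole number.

A map distance of 16 cM corresponds to a recombination frequency of 0.160.
The F1 is F h / f H, so F H is a recombinant gamete class with expected frequency r/2 = 0.160/2 = 0.0800.
Expected number = 0.0800 × 1200 = 96.00 ≈ 96.

96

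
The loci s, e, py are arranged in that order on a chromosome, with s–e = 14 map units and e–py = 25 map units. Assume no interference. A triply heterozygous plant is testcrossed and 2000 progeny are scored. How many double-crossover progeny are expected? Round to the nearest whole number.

Map distances give recombination frequencies of 0.140 and 0.250 for the two intervals.
With no interference, expected double-crossover frequency = 0.140 × 0.250 = 0.03500.
Expected number = 0.03500 × 2000 = 70.00 ≈ 70.

70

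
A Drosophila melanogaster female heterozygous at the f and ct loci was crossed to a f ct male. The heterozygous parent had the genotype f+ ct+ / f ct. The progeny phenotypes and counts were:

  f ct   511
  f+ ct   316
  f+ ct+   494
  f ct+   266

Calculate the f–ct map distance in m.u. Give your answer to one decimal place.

The recombinant classes are f+ ct and f ct+: 316 + 266 = 582.
Recombination frequency = 582/1587 = 0.3667 ≈ 36.7%, i.e. 36.7 m.u.

36.7 m.u.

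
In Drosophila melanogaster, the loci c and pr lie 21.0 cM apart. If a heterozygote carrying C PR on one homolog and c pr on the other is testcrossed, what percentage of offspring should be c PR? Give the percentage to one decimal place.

A map distance of 21.0 cM corresponds to a recombination frequency of 0.210.
The F1 is C PR / c pr, so c PR is a recombinant gamete class with expected frequency r/2 = 0.210/2 = 0.1050.
That is 0.1050 = 10.5% of the progeny.

10.5%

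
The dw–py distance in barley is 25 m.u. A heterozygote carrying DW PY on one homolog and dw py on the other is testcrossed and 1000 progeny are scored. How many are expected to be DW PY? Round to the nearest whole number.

A map distance of 25 m.u. corresponds to a recombination frequency of 0.250.
The F1 is DW PY / dw py, so DW PY is a parental gamete class with expected frequency (1 − r)/2 = 0.750/2 = 0.3750.
Expected number = 0.3750 × 1000 = 375.00 ≈ 375.

375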